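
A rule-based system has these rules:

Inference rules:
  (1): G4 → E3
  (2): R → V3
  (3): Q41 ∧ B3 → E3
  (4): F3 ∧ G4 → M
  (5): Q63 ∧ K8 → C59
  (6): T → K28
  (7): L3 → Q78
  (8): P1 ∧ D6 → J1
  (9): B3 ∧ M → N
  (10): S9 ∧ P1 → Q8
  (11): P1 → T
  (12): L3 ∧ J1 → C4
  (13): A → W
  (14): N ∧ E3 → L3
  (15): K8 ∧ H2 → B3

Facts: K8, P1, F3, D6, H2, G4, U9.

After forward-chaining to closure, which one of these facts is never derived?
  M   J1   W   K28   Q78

W

Round 1 — (1), (4), (8), (11), (15), derive E3, M, J1, T, B3.
Round 2 — (6), (9), derive K28, N.
Round 3 — (14), derive L3.
Round 4 — (7), (12), derive Q78, C4.
Derived: M (round 1), K28 (round 2), Q78 (round 4), J1 (round 1). W never appears in any round.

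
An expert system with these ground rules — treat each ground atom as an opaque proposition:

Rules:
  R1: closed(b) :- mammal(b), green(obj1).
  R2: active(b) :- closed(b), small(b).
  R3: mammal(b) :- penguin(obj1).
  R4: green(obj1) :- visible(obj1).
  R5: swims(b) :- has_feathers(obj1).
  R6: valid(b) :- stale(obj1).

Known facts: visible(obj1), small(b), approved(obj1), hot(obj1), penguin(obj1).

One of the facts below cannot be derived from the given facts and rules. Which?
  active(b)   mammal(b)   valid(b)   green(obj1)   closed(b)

Round 1 fires R3, R4, giving mammal(b), green(obj1).
Round 2 fires R1, giving closed(b).
Round 3 fires R2, giving active(b).
Derived: green(obj1) (round 1), mammal(b) (round 1), closed(b) (round 2), active(b) (round 3). valid(b) never appears in any round.

valid(b)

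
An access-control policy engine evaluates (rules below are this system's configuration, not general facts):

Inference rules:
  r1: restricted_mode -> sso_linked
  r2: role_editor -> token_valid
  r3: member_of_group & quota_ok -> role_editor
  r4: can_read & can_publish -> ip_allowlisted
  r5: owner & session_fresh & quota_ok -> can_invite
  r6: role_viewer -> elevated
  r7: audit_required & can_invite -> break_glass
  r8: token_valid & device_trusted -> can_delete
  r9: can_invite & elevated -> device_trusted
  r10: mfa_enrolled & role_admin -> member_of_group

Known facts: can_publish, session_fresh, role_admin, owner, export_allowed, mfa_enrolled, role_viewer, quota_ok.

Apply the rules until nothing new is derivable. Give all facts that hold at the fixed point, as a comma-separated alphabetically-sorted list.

Round 1: r5 [owner & session_fresh & quota_ok -> can_invite]; r6 [role_viewer -> elevated]; r10 [mfa_enrolled & role_admin -> member_of_group]. New: can_invite, elevated, member_of_group.
Round 2: r3 [member_of_group & quota_ok -> role_editor]; r9 [can_invite & elevated -> device_trusted]. New: role_editor, device_trusted.
Round 3: r2 [role_editor -> token_valid]. New: token_valid.
Round 4: r8 [token_valid & device_trusted -> can_delete]. New: can_delete.

can_delete, can_invite, can_publish, device_trusted, elevated, export_allowed, member_of_group, mfa_enrolled, owner, quota_ok, role_admin, role_editor, role_viewer, session_fresh, token_valid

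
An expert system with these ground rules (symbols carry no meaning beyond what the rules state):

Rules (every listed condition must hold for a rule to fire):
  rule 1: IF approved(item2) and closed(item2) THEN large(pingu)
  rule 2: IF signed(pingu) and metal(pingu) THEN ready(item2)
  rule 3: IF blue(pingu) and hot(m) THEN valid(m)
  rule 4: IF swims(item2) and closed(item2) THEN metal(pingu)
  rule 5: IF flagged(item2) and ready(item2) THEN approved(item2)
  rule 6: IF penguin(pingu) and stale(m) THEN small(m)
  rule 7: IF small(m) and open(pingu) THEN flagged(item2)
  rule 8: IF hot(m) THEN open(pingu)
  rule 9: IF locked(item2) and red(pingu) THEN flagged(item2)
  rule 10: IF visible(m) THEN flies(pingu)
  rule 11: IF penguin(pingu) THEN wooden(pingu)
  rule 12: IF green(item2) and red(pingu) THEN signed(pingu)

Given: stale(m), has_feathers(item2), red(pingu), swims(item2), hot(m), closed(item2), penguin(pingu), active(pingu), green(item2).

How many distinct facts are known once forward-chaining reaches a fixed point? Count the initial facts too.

[1] rule 4 [IF swims(item2) and closed(item2) THEN metal(pingu)]; rule 6 [IF penguin(pingu) and stale(m) THEN small(m)]; rule 8 [IF hot(m) THEN open(pingu)]; rule 11 [IF penguin(pingu) THEN wooden(pingu)]; rule 12 [IF green(item2) and red(pingu) THEN signed(pingu)]. ⇒ new: metal(pingu), small(m), open(pingu), wooden(pingu), signed(pingu).
[2] rule 2 [IF signed(pingu) and metal(pingu) THEN ready(item2)]; rule 7 [IF small(m) and open(pingu) THEN flagged(item2)]. ⇒ new: ready(item2), flagged(item2).
[3] rule 5 [IF flagged(item2) and ready(item2) THEN approved(item2)]. ⇒ new: approved(item2).
[4] rule 1 [IF approved(item2) and closed(item2) THEN large(pingu)]. ⇒ new: large(pingu).
Closure: {active(pingu), approved(item2), closed(item2), flagged(item2), green(item2), has_feathers(item2), hot(m), large(pingu), metal(pingu), open(pingu), penguin(pingu), ready(item2), red(pingu), signed(pingu), small(m), stale(m), swims(item2), wooden(pingu)} — 18 facts.

18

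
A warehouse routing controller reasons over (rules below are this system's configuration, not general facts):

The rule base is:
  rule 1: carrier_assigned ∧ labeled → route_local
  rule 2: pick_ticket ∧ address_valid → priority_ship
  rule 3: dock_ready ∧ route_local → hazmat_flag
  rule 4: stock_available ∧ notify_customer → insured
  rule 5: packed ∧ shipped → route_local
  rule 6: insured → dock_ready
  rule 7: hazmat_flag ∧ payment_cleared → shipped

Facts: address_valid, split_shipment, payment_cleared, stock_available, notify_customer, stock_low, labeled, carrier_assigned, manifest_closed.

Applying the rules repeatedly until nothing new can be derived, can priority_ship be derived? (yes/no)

no

Round 1 — rule 1, rule 4, derive route_local, insured.
Round 2 — rule 6, derive dock_ready.
Round 3 — rule 3, derive hazmat_flag.
Round 4 — rule 7, derive shipped.
Fixed point reached. priority_ship is concluded only by rule 2; rule 2 needs pick_ticket (never derived).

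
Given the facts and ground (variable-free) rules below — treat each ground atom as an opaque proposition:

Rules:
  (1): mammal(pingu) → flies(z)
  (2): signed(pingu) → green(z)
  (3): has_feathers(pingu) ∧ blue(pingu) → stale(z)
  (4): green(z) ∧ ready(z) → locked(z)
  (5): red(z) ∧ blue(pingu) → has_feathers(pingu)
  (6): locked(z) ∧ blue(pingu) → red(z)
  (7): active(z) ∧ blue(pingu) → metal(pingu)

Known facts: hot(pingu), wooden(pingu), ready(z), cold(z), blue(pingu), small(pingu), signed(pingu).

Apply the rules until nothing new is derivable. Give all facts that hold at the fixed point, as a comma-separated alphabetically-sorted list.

blue(pingu), cold(z), green(z), has_feathers(pingu), hot(pingu), locked(z), ready(z), red(z), signed(pingu), small(pingu), stale(z), wooden(pingu)

Round 1 fires (2), giving green(z).
Round 2 fires (4), giving locked(z).
Round 3 fires (6), giving red(z).
Round 4 fires (5), giving has_feathers(pingu).
Round 5 fires (3), giving stale(z).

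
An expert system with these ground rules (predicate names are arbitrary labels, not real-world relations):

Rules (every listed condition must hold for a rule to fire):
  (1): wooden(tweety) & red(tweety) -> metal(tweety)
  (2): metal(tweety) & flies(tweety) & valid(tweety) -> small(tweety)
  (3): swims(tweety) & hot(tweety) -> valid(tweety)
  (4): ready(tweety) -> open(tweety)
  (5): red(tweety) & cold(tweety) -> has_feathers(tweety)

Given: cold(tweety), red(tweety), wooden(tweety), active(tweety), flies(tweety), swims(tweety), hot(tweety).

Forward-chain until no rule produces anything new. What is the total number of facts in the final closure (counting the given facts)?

11

Round 1 — (1), (3), (5), derive metal(tweety), valid(tweety), has_feathers(tweety).
Round 2 — (2), derive small(tweety).
Closure: {active(tweety), cold(tweety), flies(tweety), has_feathers(tweety), hot(tweety), metal(tweety), red(tweety), small(tweety), swims(tweety), valid(tweety), wooden(tweety)} — 11 facts.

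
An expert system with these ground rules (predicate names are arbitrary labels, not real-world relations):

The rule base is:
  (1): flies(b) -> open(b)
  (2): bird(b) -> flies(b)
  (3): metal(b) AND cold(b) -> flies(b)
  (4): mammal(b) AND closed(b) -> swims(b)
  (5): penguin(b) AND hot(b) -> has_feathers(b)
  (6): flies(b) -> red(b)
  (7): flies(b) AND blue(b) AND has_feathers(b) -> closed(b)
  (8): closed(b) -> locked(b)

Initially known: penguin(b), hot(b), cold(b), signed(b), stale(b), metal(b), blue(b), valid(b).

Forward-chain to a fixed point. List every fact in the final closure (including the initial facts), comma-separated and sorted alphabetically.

Round 1 fires (3), (5), giving flies(b), has_feathers(b).
Round 2 fires (1), (6), (7), giving open(b), red(b), closed(b).
Round 3 fires (8), giving locked(b).

blue(b), closed(b), cold(b), flies(b), has_feathers(b), hot(b), locked(b), metal(b), open(b), penguin(b), red(b), signed(b), stale(b), valid(b)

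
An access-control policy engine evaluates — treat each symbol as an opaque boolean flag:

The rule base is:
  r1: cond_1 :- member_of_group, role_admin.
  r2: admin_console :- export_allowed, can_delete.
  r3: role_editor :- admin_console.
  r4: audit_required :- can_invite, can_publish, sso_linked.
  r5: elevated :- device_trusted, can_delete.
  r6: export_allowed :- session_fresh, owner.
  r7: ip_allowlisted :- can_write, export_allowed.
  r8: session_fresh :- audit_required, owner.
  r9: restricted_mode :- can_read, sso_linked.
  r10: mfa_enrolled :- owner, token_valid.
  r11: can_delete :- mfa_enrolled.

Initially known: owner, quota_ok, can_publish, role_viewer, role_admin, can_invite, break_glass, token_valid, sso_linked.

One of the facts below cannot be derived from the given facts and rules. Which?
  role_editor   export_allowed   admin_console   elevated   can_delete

elevated

[1] r4 [audit_required :- can_invite, can_publish, sso_linked.]; r10 [mfa_enrolled :- owner, token_valid.]. ⇒ new: audit_required, mfa_enrolled.
[2] r8 [session_fresh :- audit_required, owner.]; r11 [can_delete :- mfa_enrolled.]. ⇒ new: session_fresh, can_delete.
[3] r6 [export_allowed :- session_fresh, owner.]. ⇒ new: export_allowed.
[4] r2 [admin_console :- export_allowed, can_delete.]. ⇒ new: admin_console.
[5] r3 [role_editor :- admin_console.]. ⇒ new: role_editor.
Derived: role_editor (round 5), admin_console (round 4), can_delete (round 2), export_allowed (round 3). elevated never appears in any round.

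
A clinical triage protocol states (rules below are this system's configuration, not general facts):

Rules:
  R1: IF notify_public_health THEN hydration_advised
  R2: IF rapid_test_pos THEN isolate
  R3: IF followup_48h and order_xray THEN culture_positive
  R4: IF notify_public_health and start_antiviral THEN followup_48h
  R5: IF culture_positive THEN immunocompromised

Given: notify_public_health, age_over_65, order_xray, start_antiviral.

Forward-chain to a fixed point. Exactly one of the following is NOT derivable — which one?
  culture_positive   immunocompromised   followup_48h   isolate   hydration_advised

isolate

[1] R1 [IF notify_public_health THEN hydration_advised]; R4 [IF notify_public_health and start_antiviral THEN followup_48h]. ⇒ new: hydration_advised, followup_48h.
[2] R3 [IF followup_48h and order_xray THEN culture_positive]. ⇒ new: culture_positive.
[3] R5 [IF culture_positive THEN immunocompromised]. ⇒ new: immunocompromised.
Derived: culture_positive (round 2), hydration_advised (round 1), followup_48h (round 1), immunocompromised (round 3). isolate never appears in any round.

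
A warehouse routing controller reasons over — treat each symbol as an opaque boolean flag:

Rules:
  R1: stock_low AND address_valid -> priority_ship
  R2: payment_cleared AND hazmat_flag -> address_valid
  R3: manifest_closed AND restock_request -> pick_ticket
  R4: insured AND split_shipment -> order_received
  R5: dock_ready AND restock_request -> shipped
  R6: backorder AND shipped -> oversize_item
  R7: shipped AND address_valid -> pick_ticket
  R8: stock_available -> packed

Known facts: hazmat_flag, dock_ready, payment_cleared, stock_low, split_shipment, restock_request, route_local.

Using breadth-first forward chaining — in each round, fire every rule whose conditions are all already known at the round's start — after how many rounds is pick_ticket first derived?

Round 1: R2 [payment_cleared AND hazmat_flag -> address_valid]; R5 [dock_ready AND restock_request -> shipped]. Adds address_valid, shipped.
Round 2: R1 [stock_low AND address_valid -> priority_ship]; R7 [shipped AND address_valid -> pick_ticket]. Adds priority_ship, pick_ticket.
pick_ticket first appears in round 2.

2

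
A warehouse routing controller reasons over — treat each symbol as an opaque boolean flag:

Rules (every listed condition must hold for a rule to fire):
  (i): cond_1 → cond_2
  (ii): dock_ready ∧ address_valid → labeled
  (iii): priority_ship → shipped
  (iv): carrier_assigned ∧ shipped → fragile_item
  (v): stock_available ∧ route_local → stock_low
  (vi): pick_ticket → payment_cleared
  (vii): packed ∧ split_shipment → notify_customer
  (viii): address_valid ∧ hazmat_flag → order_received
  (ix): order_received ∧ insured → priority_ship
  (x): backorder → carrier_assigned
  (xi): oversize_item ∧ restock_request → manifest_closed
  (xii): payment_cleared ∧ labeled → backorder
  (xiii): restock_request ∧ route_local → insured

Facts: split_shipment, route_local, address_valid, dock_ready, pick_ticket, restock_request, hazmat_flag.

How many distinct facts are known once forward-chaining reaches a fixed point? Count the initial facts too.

Round 1 — (ii), (vi), (viii), (xiii), derive labeled, payment_cleared, order_received, insured.
Round 2 — (ix), (xii), derive priority_ship, backorder.
Round 3 — (iii), (x), derive shipped, carrier_assigned.
Round 4 — (iv), derive fragile_item.
Closure: {address_valid, backorder, carrier_assigned, dock_ready, fragile_item, hazmat_flag, insured, labeled, order_received, payment_cleared, pick_ticket, priority_ship, restock_request, route_local, shipped, split_shipment} — 16 facts.

16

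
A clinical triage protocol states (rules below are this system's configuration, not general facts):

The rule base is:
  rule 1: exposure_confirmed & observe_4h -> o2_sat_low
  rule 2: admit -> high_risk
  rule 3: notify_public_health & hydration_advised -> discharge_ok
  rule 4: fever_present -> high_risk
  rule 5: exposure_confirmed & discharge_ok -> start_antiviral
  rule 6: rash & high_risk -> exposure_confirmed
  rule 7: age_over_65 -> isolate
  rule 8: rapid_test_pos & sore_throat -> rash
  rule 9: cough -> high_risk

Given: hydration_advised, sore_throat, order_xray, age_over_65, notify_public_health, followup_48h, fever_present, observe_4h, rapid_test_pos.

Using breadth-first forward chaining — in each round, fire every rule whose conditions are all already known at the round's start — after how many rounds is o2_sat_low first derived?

3

Round 1 fires rule 3, rule 4, rule 7, rule 8, giving discharge_ok, high_risk, isolate, rash.
Round 2 fires rule 6, giving exposure_confirmed.
Round 3 fires rule 1, rule 5, giving o2_sat_low, start_antiviral.
o2_sat_low first appears in round 3.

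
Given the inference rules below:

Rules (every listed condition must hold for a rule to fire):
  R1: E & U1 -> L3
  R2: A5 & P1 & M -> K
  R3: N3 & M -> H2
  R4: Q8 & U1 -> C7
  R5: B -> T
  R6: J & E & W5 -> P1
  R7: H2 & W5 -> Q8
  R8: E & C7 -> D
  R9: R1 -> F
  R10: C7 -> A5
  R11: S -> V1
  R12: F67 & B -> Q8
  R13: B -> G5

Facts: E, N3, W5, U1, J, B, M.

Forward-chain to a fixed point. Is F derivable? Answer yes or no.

no

Round 1: R1 [E & U1 -> L3]; R3 [N3 & M -> H2]; R5 [B -> T]; R6 [J & E & W5 -> P1]; R13 [B -> G5]. New: L3, H2, T, P1, G5.
Round 2: R7 [H2 & W5 -> Q8]. New: Q8.
Round 3: R4 [Q8 & U1 -> C7]. New: C7.
Round 4: R8 [E & C7 -> D]; R10 [C7 -> A5]. New: D, A5.
Round 5: R2 [A5 & P1 & M -> K]. New: K.
Fixed point reached. F is concluded only by R9; R9 needs R1 (never derived).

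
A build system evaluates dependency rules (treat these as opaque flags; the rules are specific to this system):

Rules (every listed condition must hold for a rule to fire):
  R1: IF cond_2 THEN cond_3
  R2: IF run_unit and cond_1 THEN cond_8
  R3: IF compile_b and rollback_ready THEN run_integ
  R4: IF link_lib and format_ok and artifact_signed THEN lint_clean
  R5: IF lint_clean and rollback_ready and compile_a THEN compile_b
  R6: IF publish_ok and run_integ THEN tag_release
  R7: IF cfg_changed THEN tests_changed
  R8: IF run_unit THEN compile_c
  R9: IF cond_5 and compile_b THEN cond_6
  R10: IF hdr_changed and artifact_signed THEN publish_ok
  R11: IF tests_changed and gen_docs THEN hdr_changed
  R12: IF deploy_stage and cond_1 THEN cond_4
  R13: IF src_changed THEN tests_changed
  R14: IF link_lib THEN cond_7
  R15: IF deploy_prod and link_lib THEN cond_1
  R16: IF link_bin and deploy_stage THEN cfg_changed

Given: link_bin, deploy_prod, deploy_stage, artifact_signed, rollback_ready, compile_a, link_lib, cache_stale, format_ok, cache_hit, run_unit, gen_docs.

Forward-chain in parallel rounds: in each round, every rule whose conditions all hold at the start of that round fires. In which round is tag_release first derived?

Round 1 fires R4, R8, R14, R15, R16, giving lint_clean, compile_c, cond_7, cond_1, cfg_changed.
Round 2 fires R2, R5, R7, R12, giving cond_8, compile_b, tests_changed, cond_4.
Round 3 fires R3, R11, giving run_integ, hdr_changed.
Round 4 fires R10, giving publish_ok.
Round 5 fires R6, giving tag_release.
tag_release first appears in round 5.

5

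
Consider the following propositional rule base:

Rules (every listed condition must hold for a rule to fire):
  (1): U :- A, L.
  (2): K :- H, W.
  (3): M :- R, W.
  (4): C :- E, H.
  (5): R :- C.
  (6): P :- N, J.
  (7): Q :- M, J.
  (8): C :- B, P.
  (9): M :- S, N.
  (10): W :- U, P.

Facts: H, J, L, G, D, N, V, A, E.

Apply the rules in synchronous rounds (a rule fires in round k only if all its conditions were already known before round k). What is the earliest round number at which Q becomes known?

4

Round 1 fires (1), (4), (6), giving U, C, P.
Round 2 fires (5), (10), giving R, W.
Round 3 fires (2), (3), giving K, M.
Round 4 fires (7), giving Q.
Q first appears in round 4.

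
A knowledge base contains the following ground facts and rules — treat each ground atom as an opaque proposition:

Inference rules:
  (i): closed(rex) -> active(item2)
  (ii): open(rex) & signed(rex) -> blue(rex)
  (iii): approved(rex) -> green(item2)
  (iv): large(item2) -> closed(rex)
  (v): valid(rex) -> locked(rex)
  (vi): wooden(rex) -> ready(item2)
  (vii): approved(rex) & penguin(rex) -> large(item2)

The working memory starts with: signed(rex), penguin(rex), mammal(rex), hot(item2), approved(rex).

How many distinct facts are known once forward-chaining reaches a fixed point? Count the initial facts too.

Round 1: (iii) [approved(rex) -> green(item2)]; (vii) [approved(rex) & penguin(rex) -> large(item2)]. Adds green(item2), large(item2).
Round 2: (iv) [large(item2) -> closed(rex)]. Adds closed(rex).
Round 3: (i) [closed(rex) -> active(item2)]. Adds active(item2).
Closure: {active(item2), approved(rex), closed(rex), green(item2), hot(item2), large(item2), mammal(rex), penguin(rex), signed(rex)} — 9 facts.

9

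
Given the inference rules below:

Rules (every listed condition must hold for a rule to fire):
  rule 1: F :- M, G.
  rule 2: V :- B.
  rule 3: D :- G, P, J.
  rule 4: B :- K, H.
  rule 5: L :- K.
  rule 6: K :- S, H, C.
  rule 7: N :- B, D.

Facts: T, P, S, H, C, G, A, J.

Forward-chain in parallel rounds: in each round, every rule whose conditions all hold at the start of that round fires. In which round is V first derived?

Round 1 — rule 3, rule 6, derive D, K.
Round 2 — rule 4, rule 5, derive B, L.
Round 3 — rule 2, rule 7, derive V, N.
V first appears in round 3.

3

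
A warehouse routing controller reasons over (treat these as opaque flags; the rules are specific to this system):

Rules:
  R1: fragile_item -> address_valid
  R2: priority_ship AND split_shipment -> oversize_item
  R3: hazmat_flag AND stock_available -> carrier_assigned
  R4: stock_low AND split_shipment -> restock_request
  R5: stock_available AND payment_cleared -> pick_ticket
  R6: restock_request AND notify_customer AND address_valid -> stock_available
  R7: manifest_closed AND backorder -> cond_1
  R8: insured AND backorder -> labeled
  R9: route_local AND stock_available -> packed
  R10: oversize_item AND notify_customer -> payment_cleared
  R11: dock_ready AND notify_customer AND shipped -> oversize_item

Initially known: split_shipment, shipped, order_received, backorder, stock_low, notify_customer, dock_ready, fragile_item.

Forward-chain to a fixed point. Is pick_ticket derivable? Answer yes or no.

Round 1: R1 [fragile_item -> address_valid]; R4 [stock_low AND split_shipment -> restock_request]; R11 [dock_ready AND notify_customer AND shipped -> oversize_item]. Adds address_valid, restock_request, oversize_item.
Round 2: R6 [restock_request AND notify_customer AND address_valid -> stock_available]; R10 [oversize_item AND notify_customer -> payment_cleared]. Adds stock_available, payment_cleared.
Round 3: R5 [stock_available AND payment_cleared -> pick_ticket]. Adds pick_ticket.
pick_ticket appears in round 3, so it is derivable.

yes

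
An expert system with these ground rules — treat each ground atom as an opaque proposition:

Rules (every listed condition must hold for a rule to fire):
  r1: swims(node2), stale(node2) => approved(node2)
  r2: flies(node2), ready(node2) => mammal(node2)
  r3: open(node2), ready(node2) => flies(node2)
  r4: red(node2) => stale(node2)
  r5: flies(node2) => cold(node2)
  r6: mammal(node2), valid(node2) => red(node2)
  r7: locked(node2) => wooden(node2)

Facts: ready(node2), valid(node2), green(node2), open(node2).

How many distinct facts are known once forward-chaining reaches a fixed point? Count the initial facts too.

Round 1: r3 [open(node2), ready(node2) => flies(node2)]. New: flies(node2).
Round 2: r2 [flies(node2), ready(node2) => mammal(node2)]; r5 [flies(node2) => cold(node2)]. New: mammal(node2), cold(node2).
Round 3: r6 [mammal(node2), valid(node2) => red(node2)]. New: red(node2).
Round 4: r4 [red(node2) => stale(node2)]. New: stale(node2).
Closure: {cold(node2), flies(node2), green(node2), mammal(node2), open(node2), ready(node2), red(node2), stale(node2), valid(node2)} — 9 facts.

9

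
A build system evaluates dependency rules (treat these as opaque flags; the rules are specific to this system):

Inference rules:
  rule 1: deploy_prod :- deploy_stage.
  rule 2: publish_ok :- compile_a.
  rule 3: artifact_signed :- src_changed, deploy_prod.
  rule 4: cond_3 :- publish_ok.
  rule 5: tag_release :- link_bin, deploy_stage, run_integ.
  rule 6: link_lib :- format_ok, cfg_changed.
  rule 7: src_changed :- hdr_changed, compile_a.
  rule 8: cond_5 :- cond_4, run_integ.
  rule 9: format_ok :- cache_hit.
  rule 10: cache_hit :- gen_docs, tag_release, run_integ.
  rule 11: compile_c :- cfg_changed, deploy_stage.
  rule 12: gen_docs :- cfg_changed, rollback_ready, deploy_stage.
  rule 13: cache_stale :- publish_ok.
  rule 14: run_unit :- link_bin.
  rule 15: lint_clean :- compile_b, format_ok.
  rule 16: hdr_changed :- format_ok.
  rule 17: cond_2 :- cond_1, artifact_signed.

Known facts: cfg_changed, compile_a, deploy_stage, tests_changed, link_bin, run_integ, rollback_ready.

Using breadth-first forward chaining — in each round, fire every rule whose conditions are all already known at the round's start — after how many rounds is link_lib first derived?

Round 1 fires rule 1, rule 2, rule 5, rule 11, rule 12, rule 14, giving deploy_prod, publish_ok, tag_release, compile_c, gen_docs, run_unit.
Round 2 fires rule 4, rule 10, rule 13, giving cond_3, cache_hit, cache_stale.
Round 3 fires rule 9, giving format_ok.
Round 4 fires rule 6, rule 16, giving link_lib, hdr_changed.
link_lib first appears in round 4.

4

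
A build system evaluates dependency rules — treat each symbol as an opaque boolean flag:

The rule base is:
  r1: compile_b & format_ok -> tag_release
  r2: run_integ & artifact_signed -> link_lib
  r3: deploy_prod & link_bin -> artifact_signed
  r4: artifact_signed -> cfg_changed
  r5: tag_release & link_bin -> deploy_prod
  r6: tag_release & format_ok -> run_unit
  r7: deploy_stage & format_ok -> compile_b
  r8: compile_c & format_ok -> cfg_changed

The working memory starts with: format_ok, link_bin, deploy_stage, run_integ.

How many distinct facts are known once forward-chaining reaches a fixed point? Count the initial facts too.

11

Round 1 fires r7, giving compile_b.
Round 2 fires r1, giving tag_release.
Round 3 fires r5, r6, giving deploy_prod, run_unit.
Round 4 fires r3, giving artifact_signed.
Round 5 fires r2, r4, giving link_lib, cfg_changed.
Closure: {artifact_signed, cfg_changed, compile_b, deploy_prod, deploy_stage, format_ok, link_bin, link_lib, run_integ, run_unit, tag_release} — 11 facts.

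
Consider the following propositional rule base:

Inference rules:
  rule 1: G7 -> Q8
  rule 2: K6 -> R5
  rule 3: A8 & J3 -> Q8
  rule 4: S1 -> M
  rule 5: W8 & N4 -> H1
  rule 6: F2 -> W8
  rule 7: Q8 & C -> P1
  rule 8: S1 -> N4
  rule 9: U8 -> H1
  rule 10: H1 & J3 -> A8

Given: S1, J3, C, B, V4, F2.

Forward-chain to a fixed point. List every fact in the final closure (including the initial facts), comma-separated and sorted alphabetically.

A8, B, C, F2, H1, J3, M, N4, P1, Q8, S1, V4, W8

Round 1: rule 4 [S1 -> M]; rule 6 [F2 -> W8]; rule 8 [S1 -> N4]. Adds M, W8, N4.
Round 2: rule 5 [W8 & N4 -> H1]. Adds H1.
Round 3: rule 10 [H1 & J3 -> A8]. Adds A8.
Round 4: rule 3 [A8 & J3 -> Q8]. Adds Q8.
Round 5: rule 7 [Q8 & C -> P1]. Adds P1.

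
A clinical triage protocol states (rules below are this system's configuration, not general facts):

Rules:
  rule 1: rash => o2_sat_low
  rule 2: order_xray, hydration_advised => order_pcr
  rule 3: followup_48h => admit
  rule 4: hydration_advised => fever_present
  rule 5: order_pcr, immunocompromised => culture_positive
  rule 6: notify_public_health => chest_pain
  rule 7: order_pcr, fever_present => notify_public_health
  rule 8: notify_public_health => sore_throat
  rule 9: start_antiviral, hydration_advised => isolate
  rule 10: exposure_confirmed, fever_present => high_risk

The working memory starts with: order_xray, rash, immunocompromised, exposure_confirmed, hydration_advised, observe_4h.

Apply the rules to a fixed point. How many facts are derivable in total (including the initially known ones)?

Round 1 fires rule 1, rule 2, rule 4, giving o2_sat_low, order_pcr, fever_present.
Round 2 fires rule 5, rule 7, rule 10, giving culture_positive, notify_public_health, high_risk.
Round 3 fires rule 6, rule 8, giving chest_pain, sore_throat.
Closure: {chest_pain, culture_positive, exposure_confirmed, fever_present, high_risk, hydration_advised, immunocompromised, notify_public_health, o2_sat_low, observe_4h, order_pcr, order_xray, rash, sore_throat} — 14 facts.

14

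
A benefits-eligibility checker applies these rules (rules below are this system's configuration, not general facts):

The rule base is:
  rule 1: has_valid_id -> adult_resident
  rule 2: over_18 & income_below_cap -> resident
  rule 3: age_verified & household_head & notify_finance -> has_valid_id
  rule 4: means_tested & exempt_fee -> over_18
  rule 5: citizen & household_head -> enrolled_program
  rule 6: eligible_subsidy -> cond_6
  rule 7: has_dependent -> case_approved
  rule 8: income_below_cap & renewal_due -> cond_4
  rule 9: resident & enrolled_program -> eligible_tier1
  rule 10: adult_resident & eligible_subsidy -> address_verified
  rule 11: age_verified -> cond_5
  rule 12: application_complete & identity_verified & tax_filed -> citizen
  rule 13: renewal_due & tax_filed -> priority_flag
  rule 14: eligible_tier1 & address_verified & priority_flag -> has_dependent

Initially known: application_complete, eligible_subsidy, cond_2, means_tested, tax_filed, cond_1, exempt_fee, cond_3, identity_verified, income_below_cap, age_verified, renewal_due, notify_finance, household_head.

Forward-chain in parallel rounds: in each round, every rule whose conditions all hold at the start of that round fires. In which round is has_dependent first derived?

Round 1: rule 3 [age_verified & household_head & notify_finance -> has_valid_id]; rule 4 [means_tested & exempt_fee -> over_18]; rule 6 [eligible_subsidy -> cond_6]; rule 8 [income_below_cap & renewal_due -> cond_4]; rule 11 [age_verified -> cond_5]; rule 12 [application_complete & identity_verified & tax_filed -> citizen]; rule 13 [renewal_due & tax_filed -> priority_flag]. Adds has_valid_id, over_18, cond_6, cond_4, cond_5, citizen, priority_flag.
Round 2: rule 1 [has_valid_id -> adult_resident]; rule 2 [over_18 & income_below_cap -> resident]; rule 5 [citizen & household_head -> enrolled_program]. Adds adult_resident, resident, enrolled_program.
Round 3: rule 9 [resident & enrolled_program -> eligible_tier1]; rule 10 [adult_resident & eligible_subsidy -> address_verified]. Adds eligible_tier1, address_verified.
Round 4: rule 14 [eligible_tier1 & address_verified & priority_flag -> has_dependent]. Adds has_dependent.
has_dependent first appears in round 4.

4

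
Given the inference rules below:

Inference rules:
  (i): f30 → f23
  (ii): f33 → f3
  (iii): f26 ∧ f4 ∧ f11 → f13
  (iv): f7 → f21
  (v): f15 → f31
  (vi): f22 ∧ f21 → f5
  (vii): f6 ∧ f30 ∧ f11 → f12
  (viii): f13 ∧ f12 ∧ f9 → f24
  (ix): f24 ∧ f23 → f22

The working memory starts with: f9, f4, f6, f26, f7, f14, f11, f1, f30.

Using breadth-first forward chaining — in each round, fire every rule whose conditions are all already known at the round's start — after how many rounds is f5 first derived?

Round 1 — (i), (iii), (iv), (vii), derive f23, f13, f21, f12.
Round 2 — (viii), derive f24.
Round 3 — (ix), derive f22.
Round 4 — (vi), derive f5.
f5 first appears in round 4.

4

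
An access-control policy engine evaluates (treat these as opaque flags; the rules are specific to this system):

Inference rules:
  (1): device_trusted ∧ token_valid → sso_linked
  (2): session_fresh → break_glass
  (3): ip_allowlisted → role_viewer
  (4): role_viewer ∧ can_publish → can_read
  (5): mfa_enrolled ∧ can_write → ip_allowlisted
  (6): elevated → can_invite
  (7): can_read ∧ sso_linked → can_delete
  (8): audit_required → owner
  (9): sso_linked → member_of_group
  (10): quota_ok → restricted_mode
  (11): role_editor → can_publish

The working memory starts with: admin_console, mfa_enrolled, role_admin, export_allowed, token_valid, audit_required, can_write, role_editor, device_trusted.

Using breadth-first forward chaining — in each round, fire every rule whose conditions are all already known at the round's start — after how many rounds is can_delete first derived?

Round 1: (1) [device_trusted ∧ token_valid → sso_linked]; (5) [mfa_enrolled ∧ can_write → ip_allowlisted]; (8) [audit_required → owner]; (11) [role_editor → can_publish]. Adds sso_linked, ip_allowlisted, owner, can_publish.
Round 2: (3) [ip_allowlisted → role_viewer]; (9) [sso_linked → member_of_group]. Adds role_viewer, member_of_group.
Round 3: (4) [role_viewer ∧ can_publish → can_read]. Adds can_read.
Round 4: (7) [can_read ∧ sso_linked → can_delete]. Adds can_delete.
can_delete first appears in round 4.

4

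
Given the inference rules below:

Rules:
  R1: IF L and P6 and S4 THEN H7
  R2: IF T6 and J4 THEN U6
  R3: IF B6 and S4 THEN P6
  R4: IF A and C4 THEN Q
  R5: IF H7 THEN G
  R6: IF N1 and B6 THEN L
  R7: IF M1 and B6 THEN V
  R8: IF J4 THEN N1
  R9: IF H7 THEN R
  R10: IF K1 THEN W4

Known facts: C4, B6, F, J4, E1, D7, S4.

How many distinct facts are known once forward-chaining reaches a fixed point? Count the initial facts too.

13

Round 1 — R3, R8, derive P6, N1.
Round 2 — R6, derive L.
Round 3 — R1, derive H7.
Round 4 — R5, R9, derive G, R.
Closure: {B6, C4, D7, E1, F, G, H7, J4, L, N1, P6, R, S4} — 13 facts.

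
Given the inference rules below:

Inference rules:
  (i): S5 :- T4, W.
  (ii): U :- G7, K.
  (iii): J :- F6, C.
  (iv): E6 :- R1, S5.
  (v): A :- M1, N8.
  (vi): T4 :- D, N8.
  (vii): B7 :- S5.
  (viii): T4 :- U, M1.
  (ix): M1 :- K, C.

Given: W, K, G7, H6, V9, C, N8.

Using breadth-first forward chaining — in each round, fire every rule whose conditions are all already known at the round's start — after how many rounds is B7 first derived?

Round 1: (ii) [U :- G7, K.]; (ix) [M1 :- K, C.]. New: U, M1.
Round 2: (v) [A :- M1, N8.]; (viii) [T4 :- U, M1.]. New: A, T4.
Round 3: (i) [S5 :- T4, W.]. New: S5.
Round 4: (vii) [B7 :- S5.]. New: B7.
B7 first appears in round 4.

4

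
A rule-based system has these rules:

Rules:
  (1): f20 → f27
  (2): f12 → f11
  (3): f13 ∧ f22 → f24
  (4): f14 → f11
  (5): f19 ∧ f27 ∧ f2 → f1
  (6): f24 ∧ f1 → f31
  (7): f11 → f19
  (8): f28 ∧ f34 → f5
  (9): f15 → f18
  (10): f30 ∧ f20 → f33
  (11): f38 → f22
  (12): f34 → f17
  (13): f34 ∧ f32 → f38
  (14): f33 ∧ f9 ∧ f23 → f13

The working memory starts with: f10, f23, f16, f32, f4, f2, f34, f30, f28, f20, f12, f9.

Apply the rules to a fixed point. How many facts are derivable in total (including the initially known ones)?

24

Round 1: (1) [f20 → f27]; (2) [f12 → f11]; (8) [f28 ∧ f34 → f5]; (10) [f30 ∧ f20 → f33]; (12) [f34 → f17]; (13) [f34 ∧ f32 → f38]. New: f27, f11, f5, f33, f17, f38.
Round 2: (7) [f11 → f19]; (11) [f38 → f22]; (14) [f33 ∧ f9 ∧ f23 → f13]. New: f19, f22, f13.
Round 3: (3) [f13 ∧ f22 → f24]; (5) [f19 ∧ f27 ∧ f2 → f1]. New: f24, f1.
Round 4: (6) [f24 ∧ f1 → f31]. New: f31.
Closure: {f1, f10, f11, f12, f13, f16, f17, f19, f2, f20, f22, f23, f24, f27, f28, f30, f31, f32, f33, f34, f38, f4, f5, f9} — 24 facts.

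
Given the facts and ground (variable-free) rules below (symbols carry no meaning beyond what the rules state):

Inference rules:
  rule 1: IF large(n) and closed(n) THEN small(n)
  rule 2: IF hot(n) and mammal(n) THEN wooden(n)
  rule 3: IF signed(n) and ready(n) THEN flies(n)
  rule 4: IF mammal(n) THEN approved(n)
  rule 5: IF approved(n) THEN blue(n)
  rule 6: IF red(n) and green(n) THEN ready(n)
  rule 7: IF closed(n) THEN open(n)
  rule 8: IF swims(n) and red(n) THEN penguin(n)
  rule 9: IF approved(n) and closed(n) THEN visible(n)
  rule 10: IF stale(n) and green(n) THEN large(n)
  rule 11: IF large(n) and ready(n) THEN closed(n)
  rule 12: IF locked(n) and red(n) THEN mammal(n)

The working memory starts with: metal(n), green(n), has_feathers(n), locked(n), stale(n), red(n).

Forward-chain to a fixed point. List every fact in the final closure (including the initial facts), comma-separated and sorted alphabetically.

Round 1: rule 6 [IF red(n) and green(n) THEN ready(n)]; rule 10 [IF stale(n) and green(n) THEN large(n)]; rule 12 [IF locked(n) and red(n) THEN mammal(n)]. Adds ready(n), large(n), mammal(n).
Round 2: rule 4 [IF mammal(n) THEN approved(n)]; rule 11 [IF large(n) and ready(n) THEN closed(n)]. Adds approved(n), closed(n).
Round 3: rule 1 [IF large(n) and closed(n) THEN small(n)]; rule 5 [IF approved(n) THEN blue(n)]; rule 7 [IF closed(n) THEN open(n)]; rule 9 [IF approved(n) and closed(n) THEN visible(n)]. Adds small(n), blue(n), open(n), visible(n).

approved(n), blue(n), closed(n), green(n), has_feathers(n), large(n), locked(n), mammal(n), metal(n), open(n), ready(n), red(n), small(n), stale(n), visible(n)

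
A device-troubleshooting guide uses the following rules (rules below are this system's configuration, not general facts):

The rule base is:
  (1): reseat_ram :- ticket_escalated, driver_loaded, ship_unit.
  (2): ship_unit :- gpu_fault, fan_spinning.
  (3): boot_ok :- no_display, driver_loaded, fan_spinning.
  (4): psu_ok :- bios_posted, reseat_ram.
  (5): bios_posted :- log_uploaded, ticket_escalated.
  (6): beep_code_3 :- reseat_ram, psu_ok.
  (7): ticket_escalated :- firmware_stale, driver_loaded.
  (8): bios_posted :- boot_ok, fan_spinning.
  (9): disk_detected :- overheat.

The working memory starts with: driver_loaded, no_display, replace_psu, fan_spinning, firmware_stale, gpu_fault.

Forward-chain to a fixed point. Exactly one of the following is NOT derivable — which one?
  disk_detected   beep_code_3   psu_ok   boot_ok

disk_detected

Round 1 — (2), (3), (7), derive ship_unit, boot_ok, ticket_escalated.
Round 2 — (1), (8), derive reseat_ram, bios_posted.
Round 3 — (4), derive psu_ok.
Round 4 — (6), derive beep_code_3.
Derived: boot_ok (round 1), beep_code_3 (round 4), psu_ok (round 3). disk_detected never appears in any round.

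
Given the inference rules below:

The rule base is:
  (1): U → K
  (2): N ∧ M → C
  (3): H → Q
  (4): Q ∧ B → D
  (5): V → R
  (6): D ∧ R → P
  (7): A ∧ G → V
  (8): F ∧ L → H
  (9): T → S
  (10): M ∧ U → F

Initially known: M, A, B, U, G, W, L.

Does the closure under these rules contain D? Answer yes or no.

yes

Round 1 — (1), (7), (10), derive K, V, F.
Round 2 — (5), (8), derive R, H.
Round 3 — (3), derive Q.
Round 4 — (4), derive D.
Round 5 — (6), derive P.
D appears in round 4, so it is derivable.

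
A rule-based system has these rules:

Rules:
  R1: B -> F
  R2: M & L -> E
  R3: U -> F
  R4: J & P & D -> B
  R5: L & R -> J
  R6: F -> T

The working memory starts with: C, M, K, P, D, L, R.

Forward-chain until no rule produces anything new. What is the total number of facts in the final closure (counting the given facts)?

12

Round 1 fires R2, R5, giving E, J.
Round 2 fires R4, giving B.
Round 3 fires R1, giving F.
Round 4 fires R6, giving T.
Closure: {B, C, D, E, F, J, K, L, M, P, R, T} — 12 facts.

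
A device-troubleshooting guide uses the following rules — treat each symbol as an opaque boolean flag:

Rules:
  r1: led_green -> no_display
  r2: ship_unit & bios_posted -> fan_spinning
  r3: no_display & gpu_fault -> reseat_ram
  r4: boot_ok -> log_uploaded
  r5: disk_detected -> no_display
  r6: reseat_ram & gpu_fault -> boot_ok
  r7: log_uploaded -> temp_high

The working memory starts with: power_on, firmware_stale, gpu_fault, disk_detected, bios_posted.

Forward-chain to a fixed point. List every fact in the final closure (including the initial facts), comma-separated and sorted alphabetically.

bios_posted, boot_ok, disk_detected, firmware_stale, gpu_fault, log_uploaded, no_display, power_on, reseat_ram, temp_high

Round 1: r5 [disk_detected -> no_display]. Adds no_display.
Round 2: r3 [no_display & gpu_fault -> reseat_ram]. Adds reseat_ram.
Round 3: r6 [reseat_ram & gpu_fault -> boot_ok]. Adds boot_ok.
Round 4: r4 [boot_ok -> log_uploaded]. Adds log_uploaded.
Round 5: r7 [log_uploaded -> temp_high]. Adds temp_high.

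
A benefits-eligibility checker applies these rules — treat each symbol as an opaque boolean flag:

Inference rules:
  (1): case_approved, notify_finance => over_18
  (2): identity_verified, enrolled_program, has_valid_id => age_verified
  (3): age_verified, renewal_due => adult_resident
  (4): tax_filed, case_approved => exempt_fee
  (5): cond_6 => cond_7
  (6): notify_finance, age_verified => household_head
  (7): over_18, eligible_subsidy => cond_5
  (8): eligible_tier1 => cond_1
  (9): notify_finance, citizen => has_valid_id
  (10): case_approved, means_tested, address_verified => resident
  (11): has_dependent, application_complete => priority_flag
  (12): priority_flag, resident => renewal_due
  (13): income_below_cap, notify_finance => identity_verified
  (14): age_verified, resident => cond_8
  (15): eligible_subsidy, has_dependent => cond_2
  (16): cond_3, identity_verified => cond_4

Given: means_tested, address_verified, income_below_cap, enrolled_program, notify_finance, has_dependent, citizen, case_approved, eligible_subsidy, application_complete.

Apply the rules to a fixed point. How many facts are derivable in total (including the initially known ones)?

22

Round 1: (1) [case_approved, notify_finance => over_18]; (9) [notify_finance, citizen => has_valid_id]; (10) [case_approved, means_tested, address_verified => resident]; (11) [has_dependent, application_complete => priority_flag]; (13) [income_below_cap, notify_finance => identity_verified]; (15) [eligible_subsidy, has_dependent => cond_2]. Adds over_18, has_valid_id, resident, priority_flag, identity_verified, cond_2.
Round 2: (2) [identity_verified, enrolled_program, has_valid_id => age_verified]; (7) [over_18, eligible_subsidy => cond_5]; (12) [priority_flag, resident => renewal_due]. Adds age_verified, cond_5, renewal_due.
Round 3: (3) [age_verified, renewal_due => adult_resident]; (6) [notify_finance, age_verified => household_head]; (14) [age_verified, resident => cond_8]. Adds adult_resident, household_head, cond_8.
Closure: {address_verified, adult_resident, age_verified, application_complete, case_approved, citizen, cond_2, cond_5, cond_8, eligible_subsidy, enrolled_program, has_dependent, has_valid_id, household_head, identity_verified, income_below_cap, means_tested, notify_finance, over_18, priority_flag, renewal_due, resident} — 22 facts.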